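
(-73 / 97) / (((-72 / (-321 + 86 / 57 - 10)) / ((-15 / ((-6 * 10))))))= -1371013 / 1592352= -0.86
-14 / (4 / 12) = -42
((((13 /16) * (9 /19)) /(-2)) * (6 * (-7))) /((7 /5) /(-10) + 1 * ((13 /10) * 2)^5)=2559375 /37580024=0.07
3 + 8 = 11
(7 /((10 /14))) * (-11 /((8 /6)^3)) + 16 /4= -13273 /320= -41.48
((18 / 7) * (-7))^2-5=319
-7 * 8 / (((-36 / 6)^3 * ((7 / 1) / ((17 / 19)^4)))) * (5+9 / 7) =3674924 / 24630669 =0.15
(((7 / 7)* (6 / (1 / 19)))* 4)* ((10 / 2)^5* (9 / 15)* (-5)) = -4275000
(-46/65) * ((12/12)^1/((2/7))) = -161/65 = -2.48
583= 583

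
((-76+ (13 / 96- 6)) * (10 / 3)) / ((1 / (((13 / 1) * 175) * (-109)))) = 67667900.17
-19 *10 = -190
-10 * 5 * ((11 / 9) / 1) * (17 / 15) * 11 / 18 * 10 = -102850 / 243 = -423.25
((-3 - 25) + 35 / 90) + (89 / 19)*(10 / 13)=-106739 / 4446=-24.01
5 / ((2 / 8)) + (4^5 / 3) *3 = 1044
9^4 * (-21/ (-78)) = 45927/ 26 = 1766.42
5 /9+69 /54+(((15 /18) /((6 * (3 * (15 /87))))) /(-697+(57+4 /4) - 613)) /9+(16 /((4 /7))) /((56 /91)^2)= 5763052 /76059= 75.77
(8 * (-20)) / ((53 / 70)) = -11200 / 53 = -211.32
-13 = -13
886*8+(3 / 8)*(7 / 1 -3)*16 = 7112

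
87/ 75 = 29/ 25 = 1.16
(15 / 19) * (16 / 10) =24 / 19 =1.26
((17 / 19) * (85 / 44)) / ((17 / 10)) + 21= 9203 / 418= 22.02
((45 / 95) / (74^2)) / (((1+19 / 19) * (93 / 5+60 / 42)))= 315 / 145869688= 0.00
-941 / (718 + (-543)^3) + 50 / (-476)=-4002333267 / 38104344782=-0.11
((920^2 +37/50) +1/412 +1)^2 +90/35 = 716395909586.35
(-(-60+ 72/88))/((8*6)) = 217/176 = 1.23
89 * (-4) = -356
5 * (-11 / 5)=-11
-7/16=-0.44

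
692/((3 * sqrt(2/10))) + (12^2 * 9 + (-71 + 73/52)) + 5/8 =692 * sqrt(5)/3 + 127611/104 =1742.82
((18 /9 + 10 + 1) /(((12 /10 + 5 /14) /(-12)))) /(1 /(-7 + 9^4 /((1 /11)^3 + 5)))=-912040395 /6976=-130739.74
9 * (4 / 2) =18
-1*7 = -7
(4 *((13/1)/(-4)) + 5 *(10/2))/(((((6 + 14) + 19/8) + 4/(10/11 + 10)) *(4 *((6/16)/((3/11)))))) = 2880/30019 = 0.10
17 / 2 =8.50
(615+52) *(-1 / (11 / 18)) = -12006 / 11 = -1091.45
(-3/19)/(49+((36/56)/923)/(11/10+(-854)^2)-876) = 47121177831/246805022419216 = 0.00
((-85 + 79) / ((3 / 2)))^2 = 16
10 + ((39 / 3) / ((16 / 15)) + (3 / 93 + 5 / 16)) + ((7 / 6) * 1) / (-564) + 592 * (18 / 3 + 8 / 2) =623395187 / 104904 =5942.53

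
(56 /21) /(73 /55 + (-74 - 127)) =-220 /16473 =-0.01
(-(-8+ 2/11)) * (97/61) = 8342/671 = 12.43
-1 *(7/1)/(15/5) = -7/3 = -2.33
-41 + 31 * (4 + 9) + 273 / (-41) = 14569 / 41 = 355.34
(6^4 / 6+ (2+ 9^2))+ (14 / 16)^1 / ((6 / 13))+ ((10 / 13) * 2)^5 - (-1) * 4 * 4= 5801337823 / 17822064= 325.51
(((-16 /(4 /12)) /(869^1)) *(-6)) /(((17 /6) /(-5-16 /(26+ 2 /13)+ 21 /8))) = -438696 /1255705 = -0.35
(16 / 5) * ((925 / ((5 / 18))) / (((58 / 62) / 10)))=3303360 / 29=113908.97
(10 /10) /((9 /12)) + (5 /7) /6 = 61 /42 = 1.45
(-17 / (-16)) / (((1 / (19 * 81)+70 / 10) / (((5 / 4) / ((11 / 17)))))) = 2223855 / 7584896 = 0.29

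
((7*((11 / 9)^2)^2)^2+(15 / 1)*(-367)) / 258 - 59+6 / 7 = -70993538173 / 903981141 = -78.53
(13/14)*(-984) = -6396/7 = -913.71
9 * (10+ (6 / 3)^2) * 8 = 1008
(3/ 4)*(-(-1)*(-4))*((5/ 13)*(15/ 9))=-25/ 13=-1.92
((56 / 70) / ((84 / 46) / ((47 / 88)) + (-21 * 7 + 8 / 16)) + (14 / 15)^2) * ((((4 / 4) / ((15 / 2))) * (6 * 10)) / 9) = 481933408 / 626415525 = 0.77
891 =891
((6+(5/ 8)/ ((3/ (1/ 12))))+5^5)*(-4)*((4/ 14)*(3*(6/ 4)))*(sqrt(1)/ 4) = -4025.59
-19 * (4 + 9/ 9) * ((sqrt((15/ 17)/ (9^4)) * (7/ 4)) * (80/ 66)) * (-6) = 13300 * sqrt(255)/ 15147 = 14.02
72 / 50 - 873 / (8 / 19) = -414387 / 200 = -2071.94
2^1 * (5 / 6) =5 / 3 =1.67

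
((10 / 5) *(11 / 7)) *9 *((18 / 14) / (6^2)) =1.01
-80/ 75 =-16/ 15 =-1.07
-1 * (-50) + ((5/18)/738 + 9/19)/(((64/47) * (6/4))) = 50.23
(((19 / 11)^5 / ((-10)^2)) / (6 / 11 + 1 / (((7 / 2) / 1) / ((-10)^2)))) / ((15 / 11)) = 912247 / 235587000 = 0.00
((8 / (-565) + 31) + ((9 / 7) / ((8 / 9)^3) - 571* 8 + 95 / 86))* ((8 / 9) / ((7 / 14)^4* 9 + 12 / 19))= -7501145264059 / 2222409420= -3375.23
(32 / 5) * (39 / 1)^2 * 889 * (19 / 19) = 43269408 / 5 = 8653881.60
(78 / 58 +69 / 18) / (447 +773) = 901 / 212280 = 0.00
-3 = -3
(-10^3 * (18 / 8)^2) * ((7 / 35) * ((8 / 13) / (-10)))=810 / 13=62.31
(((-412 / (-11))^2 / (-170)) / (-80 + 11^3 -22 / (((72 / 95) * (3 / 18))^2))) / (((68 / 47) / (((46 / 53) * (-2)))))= -6605757504 / 85282222355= -0.08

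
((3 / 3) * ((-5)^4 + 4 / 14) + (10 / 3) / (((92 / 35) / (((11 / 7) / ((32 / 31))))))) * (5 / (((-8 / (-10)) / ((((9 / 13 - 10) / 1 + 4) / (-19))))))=484712675 / 442624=1095.09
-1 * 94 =-94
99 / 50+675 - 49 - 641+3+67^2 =223949 / 50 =4478.98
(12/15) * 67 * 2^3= 428.80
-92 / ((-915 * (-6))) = -46 / 2745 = -0.02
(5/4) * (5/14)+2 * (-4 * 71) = -31783/56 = -567.55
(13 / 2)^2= 42.25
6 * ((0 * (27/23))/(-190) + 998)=5988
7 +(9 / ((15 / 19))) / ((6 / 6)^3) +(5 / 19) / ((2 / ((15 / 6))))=18.73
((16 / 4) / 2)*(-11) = -22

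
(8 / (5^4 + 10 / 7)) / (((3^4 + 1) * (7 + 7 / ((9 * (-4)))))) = 144 / 6292475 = 0.00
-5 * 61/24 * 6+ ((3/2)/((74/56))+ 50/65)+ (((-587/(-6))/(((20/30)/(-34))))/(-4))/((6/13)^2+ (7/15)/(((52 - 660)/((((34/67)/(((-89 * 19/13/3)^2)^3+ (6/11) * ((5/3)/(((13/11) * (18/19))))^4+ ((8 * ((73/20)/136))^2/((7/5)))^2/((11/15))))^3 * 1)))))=160595966803955258449777611802817819677569061947243973138352331650802472757148284620689869980112435251847820728947/27778103536540233429405126117300831608227529478562302811708158275238760575568601100566106571057936684243459104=5781.39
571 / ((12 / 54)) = 5139 / 2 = 2569.50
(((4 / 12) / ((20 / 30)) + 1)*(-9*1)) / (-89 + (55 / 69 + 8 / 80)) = 9315 / 60791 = 0.15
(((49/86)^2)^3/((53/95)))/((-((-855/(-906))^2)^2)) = -0.08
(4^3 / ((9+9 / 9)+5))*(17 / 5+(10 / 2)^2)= 9088 / 75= 121.17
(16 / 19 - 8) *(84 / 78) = -1904 / 247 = -7.71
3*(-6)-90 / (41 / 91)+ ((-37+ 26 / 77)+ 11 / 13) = -10406860 / 41041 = -253.57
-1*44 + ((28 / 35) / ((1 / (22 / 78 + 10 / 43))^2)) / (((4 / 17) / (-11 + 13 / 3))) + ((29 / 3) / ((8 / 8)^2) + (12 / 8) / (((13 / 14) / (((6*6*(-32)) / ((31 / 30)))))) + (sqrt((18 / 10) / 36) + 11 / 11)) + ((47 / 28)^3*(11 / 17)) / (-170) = -30534948835641429401 / 16592850893324160 + sqrt(5) / 10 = -1840.02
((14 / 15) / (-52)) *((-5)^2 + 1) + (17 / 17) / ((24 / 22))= 9 / 20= 0.45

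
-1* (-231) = 231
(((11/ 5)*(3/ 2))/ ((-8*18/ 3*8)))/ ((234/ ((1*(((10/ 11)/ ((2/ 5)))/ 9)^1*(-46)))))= 115/ 269568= 0.00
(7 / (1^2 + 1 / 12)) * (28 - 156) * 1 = -10752 / 13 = -827.08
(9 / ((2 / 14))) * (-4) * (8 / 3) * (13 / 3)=-2912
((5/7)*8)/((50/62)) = 7.09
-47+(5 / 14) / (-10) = -1317 / 28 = -47.04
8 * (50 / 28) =14.29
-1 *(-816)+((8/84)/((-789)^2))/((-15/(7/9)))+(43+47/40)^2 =223272764941049/80678721600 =2767.43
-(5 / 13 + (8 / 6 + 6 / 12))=-173 / 78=-2.22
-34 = -34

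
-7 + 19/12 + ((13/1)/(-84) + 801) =5568/7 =795.43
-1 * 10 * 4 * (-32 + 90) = -2320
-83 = -83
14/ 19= 0.74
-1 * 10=-10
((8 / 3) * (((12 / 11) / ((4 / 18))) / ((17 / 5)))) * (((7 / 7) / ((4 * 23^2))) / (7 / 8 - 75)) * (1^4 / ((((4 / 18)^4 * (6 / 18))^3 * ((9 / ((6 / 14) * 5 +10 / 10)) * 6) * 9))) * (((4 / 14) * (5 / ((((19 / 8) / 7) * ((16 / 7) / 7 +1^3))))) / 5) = -1977006755367 / 10537709624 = -187.61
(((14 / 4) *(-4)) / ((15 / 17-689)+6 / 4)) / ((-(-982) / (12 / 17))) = 24 / 1637485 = 0.00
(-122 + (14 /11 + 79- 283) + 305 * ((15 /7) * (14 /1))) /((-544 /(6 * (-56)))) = 1019319 /187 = 5450.90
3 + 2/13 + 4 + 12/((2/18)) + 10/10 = 1510/13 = 116.15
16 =16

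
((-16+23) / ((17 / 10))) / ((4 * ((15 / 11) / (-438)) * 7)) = -803 / 17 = -47.24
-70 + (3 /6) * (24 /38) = -1324 /19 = -69.68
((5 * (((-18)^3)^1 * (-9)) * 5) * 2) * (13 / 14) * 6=102351600 / 7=14621657.14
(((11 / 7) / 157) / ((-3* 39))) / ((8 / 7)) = -0.00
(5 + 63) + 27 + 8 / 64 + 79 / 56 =2703 / 28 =96.54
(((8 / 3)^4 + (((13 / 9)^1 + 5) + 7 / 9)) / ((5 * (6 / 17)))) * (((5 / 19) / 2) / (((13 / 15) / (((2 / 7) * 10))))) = 1989425 / 140049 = 14.21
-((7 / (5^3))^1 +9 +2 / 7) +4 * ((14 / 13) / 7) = -99262 / 11375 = -8.73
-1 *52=-52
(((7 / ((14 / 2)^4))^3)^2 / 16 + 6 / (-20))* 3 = -117245779049552313 / 130273087832835920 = -0.90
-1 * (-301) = 301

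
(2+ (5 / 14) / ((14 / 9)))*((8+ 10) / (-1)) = -3933 / 98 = -40.13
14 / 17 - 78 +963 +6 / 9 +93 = 49954 / 51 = 979.49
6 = 6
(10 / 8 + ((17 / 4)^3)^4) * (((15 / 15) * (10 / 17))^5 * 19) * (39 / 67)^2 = 52616251999246311309375 / 3341674386817024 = 15745475.44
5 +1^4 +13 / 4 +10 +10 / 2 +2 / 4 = 99 / 4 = 24.75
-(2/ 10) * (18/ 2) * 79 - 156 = -1491/ 5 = -298.20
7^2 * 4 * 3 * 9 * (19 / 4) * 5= 125685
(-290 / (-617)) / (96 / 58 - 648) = -4205 / 5782524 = -0.00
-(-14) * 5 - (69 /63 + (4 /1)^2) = 1111 /21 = 52.90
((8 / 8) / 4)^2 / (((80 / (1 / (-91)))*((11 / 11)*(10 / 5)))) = -1 / 232960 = -0.00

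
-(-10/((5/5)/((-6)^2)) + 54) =306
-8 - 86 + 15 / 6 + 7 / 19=-3463 / 38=-91.13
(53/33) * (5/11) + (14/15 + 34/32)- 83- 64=-4189721/29040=-144.27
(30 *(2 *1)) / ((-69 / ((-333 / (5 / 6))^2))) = -15968016 / 115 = -138852.31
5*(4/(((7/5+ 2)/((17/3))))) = 100/3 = 33.33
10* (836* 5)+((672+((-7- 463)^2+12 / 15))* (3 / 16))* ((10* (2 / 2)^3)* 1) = 457249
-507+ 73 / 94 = -47585 / 94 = -506.22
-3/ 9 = -1/ 3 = -0.33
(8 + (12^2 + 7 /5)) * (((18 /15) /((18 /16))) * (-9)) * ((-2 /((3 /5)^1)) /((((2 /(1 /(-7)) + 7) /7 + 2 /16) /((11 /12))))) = -539968 /105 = -5142.55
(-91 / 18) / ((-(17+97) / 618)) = 9373 / 342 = 27.41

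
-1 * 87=-87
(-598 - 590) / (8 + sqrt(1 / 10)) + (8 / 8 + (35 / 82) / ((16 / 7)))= -13744173 / 93152 + 132 * sqrt(10) / 71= -141.67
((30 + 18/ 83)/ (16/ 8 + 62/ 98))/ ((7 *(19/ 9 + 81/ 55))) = 1448370/ 3165703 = 0.46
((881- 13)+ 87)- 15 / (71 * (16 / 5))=1084805 / 1136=954.93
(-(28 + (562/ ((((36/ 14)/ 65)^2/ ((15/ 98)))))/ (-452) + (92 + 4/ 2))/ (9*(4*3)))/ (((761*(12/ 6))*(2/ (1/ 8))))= -19427/ 128386861056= -0.00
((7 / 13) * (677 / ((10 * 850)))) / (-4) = -4739 / 442000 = -0.01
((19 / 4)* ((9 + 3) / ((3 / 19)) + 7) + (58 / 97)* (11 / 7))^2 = 156174.83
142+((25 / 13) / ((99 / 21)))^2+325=85977772 / 184041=467.17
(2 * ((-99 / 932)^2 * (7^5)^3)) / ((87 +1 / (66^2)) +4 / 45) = 84453493401496687545 / 68650286326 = 1230198705.95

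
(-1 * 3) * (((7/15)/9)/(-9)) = 7/405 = 0.02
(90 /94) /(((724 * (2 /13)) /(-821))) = -480285 /68056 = -7.06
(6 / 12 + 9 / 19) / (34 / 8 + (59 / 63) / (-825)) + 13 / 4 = 233569333 / 67133764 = 3.48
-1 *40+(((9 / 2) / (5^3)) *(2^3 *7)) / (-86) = -215126 / 5375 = -40.02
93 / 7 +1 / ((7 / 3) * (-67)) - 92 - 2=-37858 / 469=-80.72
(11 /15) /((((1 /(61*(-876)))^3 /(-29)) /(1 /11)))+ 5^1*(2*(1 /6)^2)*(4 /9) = 119471298954205298 /405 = 294990861615321.72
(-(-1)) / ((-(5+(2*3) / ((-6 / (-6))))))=-1 / 11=-0.09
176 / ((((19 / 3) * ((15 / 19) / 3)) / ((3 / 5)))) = 1584 / 25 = 63.36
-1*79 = -79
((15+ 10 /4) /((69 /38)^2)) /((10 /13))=32851 /4761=6.90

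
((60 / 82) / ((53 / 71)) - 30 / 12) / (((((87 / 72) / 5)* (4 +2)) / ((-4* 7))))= 1849400 / 63017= 29.35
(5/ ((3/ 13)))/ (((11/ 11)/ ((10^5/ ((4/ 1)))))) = 1625000/ 3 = 541666.67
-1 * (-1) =1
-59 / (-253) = 59 / 253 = 0.23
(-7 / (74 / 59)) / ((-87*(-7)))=-59 / 6438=-0.01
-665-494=-1159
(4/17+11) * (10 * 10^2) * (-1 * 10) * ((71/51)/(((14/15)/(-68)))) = 1356100000/119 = 11395798.32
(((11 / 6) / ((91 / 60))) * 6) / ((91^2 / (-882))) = -11880 / 15379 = -0.77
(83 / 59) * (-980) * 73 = -5937820 / 59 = -100641.02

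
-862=-862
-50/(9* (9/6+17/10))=-125/72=-1.74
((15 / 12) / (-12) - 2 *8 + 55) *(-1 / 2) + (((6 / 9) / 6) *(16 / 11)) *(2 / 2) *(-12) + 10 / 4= -19945 / 1056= -18.89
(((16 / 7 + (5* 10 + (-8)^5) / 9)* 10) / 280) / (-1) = 38147 / 294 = 129.75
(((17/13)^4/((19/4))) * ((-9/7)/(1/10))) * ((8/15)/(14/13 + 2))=-2004504/1461005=-1.37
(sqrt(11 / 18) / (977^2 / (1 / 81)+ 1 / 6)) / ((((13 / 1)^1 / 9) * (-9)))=-sqrt(22) / 6030714235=-0.00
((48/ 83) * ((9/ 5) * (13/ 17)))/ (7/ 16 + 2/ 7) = 23296/ 21165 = 1.10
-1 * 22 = -22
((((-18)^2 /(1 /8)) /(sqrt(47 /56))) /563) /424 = 648 * sqrt(658) /1402433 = 0.01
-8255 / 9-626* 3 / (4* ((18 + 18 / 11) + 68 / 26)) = -53743313 / 57276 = -938.32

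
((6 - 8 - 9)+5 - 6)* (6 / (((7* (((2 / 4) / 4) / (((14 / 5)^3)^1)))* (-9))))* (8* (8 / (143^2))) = 1605632 / 2556125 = 0.63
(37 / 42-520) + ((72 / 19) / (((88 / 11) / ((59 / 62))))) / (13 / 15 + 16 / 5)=-391596361 / 754509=-519.01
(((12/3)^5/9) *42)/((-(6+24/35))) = -714.76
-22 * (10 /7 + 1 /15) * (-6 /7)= 6908 /245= 28.20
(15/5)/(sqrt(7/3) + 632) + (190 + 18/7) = 1615301036/8387855 - 3 *sqrt(21)/1198265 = 192.58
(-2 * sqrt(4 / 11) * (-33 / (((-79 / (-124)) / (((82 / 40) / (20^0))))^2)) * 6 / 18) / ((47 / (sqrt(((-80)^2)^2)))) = 1654211584 * sqrt(11) / 293327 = 18704.04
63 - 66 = -3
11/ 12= 0.92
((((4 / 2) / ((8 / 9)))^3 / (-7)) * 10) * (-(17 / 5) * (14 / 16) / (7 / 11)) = 136323 / 1792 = 76.07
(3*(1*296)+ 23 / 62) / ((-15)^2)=55079 / 13950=3.95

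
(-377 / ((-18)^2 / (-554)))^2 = 10905416041 / 26244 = 415539.40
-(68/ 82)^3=-39304/ 68921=-0.57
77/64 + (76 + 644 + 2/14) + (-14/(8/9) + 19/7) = 317323/448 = 708.31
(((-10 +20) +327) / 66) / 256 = 337 / 16896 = 0.02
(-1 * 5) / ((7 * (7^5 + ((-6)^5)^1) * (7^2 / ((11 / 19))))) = -5 / 5350457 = -0.00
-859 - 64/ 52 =-11183/ 13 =-860.23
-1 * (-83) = 83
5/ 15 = 1/ 3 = 0.33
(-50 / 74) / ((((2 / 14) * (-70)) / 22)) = 55 / 37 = 1.49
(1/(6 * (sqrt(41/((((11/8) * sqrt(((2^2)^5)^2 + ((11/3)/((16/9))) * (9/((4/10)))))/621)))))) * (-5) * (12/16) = -5 * 1636874^(1/4) * 41^(3/4) * sqrt(759)/543168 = -0.15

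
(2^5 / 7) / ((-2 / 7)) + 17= 1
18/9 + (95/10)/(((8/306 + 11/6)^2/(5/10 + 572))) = 509910317/323761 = 1574.96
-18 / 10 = -9 / 5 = -1.80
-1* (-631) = 631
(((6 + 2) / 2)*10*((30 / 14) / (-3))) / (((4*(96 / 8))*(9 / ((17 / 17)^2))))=-25 / 378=-0.07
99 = 99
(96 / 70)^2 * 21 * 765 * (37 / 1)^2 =1447766784 / 35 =41364765.26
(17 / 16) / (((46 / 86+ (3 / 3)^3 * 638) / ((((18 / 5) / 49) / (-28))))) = -6579 / 1506840160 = -0.00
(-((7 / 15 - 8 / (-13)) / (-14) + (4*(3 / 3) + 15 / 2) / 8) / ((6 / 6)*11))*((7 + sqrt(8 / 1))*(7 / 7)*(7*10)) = -207949 / 3432 - 29707*sqrt(2) / 1716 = -85.07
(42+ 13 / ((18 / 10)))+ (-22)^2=4799 / 9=533.22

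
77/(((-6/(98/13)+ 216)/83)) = 313159/10545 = 29.70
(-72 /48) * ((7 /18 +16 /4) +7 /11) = -995 /132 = -7.54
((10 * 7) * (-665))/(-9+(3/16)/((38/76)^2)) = 186200/33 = 5642.42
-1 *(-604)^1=604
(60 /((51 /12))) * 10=2400 /17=141.18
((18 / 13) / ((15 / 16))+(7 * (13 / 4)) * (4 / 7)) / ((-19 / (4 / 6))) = -1882 / 3705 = -0.51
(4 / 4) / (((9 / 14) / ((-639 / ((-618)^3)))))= 497 / 118014516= 0.00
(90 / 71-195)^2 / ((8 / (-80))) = -1892000250 / 5041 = -375322.41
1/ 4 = 0.25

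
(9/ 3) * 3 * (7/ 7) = 9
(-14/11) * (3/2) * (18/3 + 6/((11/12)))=-2898/121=-23.95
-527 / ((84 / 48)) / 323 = -124 / 133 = -0.93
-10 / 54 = -5 / 27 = -0.19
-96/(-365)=96/365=0.26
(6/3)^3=8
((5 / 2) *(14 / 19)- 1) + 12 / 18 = 86 / 57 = 1.51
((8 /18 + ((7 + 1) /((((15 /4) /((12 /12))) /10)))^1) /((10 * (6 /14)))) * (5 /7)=3.63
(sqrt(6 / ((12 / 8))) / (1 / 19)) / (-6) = -6.33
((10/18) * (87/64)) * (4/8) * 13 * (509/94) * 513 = 164068515/12032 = 13636.01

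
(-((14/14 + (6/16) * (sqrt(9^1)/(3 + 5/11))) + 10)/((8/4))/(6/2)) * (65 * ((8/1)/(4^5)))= -0.96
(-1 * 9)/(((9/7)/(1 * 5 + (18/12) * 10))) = -140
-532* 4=-2128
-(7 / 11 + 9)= -106 / 11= -9.64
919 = 919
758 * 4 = 3032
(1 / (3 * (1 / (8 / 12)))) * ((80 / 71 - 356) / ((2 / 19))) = -478724 / 639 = -749.18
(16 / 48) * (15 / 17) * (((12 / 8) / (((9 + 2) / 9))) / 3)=45 / 374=0.12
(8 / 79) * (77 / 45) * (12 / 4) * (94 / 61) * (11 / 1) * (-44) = -28025536 / 72285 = -387.71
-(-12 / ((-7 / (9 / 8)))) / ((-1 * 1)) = 1.93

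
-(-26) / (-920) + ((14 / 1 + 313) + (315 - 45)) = 274607 / 460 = 596.97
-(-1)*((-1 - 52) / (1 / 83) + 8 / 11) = -48381 / 11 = -4398.27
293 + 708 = 1001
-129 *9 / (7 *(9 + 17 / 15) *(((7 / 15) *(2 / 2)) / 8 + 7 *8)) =-0.29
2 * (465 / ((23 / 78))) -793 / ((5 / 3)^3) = 8575047 / 2875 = 2982.63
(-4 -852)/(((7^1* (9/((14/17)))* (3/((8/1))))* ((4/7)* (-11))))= 23968/5049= 4.75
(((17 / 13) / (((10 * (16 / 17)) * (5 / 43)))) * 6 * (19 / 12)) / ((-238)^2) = 817 / 4076800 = 0.00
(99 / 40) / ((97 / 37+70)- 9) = 0.04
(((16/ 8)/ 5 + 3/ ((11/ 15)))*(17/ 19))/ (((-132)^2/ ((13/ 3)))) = 2873/ 2874960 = 0.00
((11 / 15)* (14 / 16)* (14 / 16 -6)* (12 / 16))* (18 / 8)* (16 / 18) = -3157 / 640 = -4.93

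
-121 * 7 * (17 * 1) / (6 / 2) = -14399 / 3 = -4799.67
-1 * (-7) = 7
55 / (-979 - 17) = -55 / 996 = -0.06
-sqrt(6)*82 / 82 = -sqrt(6) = -2.45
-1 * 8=-8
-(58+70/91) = -764/13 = -58.77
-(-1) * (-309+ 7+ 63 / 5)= -1447 / 5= -289.40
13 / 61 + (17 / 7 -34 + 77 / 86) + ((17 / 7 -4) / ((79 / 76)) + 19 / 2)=-32600007 / 1450519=-22.47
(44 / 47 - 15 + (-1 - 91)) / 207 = -4985 / 9729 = -0.51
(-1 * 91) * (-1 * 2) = 182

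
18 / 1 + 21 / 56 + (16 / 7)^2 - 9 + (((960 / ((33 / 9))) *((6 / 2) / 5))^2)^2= 3495111459506795 / 5739272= 608981672.15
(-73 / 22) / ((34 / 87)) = -6351 / 748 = -8.49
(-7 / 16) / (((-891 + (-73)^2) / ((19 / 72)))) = -19 / 730368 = -0.00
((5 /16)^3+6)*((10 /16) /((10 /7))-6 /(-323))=3424721 /1245184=2.75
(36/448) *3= 0.24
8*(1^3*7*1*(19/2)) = 532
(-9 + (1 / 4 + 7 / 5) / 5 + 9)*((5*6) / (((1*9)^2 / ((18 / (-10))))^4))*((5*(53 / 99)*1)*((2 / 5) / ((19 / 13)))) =689 / 389559375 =0.00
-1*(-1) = 1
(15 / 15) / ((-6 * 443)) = -1 / 2658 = -0.00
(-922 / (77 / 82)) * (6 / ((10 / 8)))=-1814496 / 385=-4712.98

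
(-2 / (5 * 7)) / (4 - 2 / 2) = -2 / 105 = -0.02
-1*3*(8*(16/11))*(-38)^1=14592/11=1326.55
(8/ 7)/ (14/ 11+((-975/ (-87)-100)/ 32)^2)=0.13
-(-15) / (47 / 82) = 26.17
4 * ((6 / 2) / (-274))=-6 / 137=-0.04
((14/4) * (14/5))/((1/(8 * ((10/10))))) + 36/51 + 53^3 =12661269/85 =148956.11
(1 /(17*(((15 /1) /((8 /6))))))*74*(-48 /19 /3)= -4736 /14535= -0.33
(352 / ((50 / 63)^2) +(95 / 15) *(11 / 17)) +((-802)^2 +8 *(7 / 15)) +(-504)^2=28616949997 / 31875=897786.67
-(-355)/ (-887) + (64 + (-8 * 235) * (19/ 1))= -31627227/ 887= -35656.40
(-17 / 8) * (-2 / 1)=17 / 4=4.25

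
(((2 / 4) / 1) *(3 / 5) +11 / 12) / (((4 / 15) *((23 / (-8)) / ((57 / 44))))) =-4161 / 2024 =-2.06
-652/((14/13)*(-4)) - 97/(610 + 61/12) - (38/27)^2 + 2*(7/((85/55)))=202693016711/1280618262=158.28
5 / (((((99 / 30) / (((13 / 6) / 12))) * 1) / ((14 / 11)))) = 2275 / 6534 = 0.35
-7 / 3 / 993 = -7 / 2979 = -0.00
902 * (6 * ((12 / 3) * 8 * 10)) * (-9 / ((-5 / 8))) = 24938496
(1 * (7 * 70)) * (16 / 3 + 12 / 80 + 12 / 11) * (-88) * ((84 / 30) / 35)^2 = -3401776 / 1875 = -1814.28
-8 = -8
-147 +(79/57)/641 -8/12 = -1798406/12179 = -147.66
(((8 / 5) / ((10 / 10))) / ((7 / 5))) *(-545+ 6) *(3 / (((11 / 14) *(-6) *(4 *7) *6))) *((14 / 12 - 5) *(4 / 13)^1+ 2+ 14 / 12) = 1085 / 234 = 4.64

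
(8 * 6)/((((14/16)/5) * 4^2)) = 17.14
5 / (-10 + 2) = -5 / 8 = -0.62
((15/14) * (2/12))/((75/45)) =3/28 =0.11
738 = 738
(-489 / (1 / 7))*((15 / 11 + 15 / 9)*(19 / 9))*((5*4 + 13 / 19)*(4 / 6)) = -29894200 / 99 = -301961.62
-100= -100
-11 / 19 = -0.58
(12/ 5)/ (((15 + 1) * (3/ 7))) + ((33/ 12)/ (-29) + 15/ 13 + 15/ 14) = 2.48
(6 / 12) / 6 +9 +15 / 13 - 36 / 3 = -275 / 156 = -1.76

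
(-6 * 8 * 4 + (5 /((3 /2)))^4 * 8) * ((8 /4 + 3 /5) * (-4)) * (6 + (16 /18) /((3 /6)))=-46918144 /729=-64359.59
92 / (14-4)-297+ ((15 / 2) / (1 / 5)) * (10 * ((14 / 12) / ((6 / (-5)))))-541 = -71603 / 60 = -1193.38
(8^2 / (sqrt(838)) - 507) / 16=-507 / 16+ 2*sqrt(838) / 419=-31.55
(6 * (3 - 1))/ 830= 6/ 415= 0.01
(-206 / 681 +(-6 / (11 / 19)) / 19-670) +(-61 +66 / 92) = -251937355 / 344586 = -731.13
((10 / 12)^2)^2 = 625 / 1296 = 0.48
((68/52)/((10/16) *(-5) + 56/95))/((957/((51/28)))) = -54910/55938883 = -0.00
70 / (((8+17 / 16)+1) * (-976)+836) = -14 / 1797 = -0.01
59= 59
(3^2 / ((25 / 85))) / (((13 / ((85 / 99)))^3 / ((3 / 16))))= 2088025 / 1263257424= 0.00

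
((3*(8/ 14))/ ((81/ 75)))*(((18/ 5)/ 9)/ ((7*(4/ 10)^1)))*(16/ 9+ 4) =5200/ 3969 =1.31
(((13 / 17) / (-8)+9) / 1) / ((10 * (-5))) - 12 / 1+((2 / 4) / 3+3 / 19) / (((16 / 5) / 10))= -2163551 / 193800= -11.16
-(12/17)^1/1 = -12/17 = -0.71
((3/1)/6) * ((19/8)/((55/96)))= 114/55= 2.07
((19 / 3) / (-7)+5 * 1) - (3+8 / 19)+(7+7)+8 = 9047 / 399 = 22.67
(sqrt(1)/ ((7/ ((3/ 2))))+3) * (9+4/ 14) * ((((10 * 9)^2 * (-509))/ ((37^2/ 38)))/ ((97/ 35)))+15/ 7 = -1145648845605/ 929551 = -1232475.51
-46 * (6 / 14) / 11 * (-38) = 5244 / 77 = 68.10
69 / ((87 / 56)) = 1288 / 29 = 44.41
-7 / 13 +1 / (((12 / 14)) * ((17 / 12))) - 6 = -1263 / 221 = -5.71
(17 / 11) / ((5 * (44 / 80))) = 68 / 121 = 0.56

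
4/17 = 0.24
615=615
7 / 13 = 0.54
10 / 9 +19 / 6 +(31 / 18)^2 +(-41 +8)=-8345 / 324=-25.76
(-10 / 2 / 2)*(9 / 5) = -9 / 2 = -4.50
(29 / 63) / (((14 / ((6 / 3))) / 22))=638 / 441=1.45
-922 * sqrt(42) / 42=-461 * sqrt(42) / 21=-142.27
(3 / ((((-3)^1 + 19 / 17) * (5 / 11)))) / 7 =-0.50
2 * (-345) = -690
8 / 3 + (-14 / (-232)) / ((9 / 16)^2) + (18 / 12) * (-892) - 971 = -5417129 / 2349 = -2306.14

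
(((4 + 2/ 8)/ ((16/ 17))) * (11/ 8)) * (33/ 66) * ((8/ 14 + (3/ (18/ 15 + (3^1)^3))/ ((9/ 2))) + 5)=52666493/ 3032064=17.37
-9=-9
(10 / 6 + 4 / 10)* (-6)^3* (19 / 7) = -42408 / 35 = -1211.66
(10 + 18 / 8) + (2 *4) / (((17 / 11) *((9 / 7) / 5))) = 19817 / 612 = 32.38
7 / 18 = 0.39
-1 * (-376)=376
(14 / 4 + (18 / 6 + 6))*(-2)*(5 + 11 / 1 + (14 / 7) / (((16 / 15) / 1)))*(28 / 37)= -25025 / 74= -338.18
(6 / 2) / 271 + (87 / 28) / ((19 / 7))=23805 / 20596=1.16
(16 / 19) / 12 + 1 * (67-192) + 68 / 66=-25895 / 209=-123.90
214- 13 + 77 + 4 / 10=1392 / 5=278.40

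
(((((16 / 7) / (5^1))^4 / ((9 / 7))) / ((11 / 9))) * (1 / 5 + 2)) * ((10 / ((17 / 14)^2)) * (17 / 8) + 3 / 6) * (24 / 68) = 99680256 / 309771875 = 0.32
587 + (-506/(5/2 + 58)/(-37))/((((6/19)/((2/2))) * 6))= 2150618/3663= 587.12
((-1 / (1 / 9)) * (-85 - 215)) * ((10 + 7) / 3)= 15300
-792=-792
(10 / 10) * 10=10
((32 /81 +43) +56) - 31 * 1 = 5540 /81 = 68.40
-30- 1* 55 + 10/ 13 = -84.23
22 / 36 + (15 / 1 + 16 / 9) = 313 / 18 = 17.39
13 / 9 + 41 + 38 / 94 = 18125 / 423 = 42.85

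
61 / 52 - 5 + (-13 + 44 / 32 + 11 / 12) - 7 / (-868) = -140507 / 9672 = -14.53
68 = 68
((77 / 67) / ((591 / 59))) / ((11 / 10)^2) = 41300 / 435567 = 0.09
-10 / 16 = -5 / 8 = -0.62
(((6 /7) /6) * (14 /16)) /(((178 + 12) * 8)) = 1 /12160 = 0.00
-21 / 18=-7 / 6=-1.17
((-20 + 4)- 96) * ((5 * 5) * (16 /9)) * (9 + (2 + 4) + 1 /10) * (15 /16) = -70466.67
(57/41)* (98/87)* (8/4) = 3724/1189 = 3.13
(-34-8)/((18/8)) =-18.67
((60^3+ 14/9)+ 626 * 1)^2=3801127323904/81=46927497825.98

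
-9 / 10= -0.90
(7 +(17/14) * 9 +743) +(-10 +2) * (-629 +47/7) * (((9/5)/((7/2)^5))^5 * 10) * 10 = 1785800501212397516007477087/2346870084411938576412250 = 760.93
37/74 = 1/2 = 0.50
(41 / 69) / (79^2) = 41 / 430629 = 0.00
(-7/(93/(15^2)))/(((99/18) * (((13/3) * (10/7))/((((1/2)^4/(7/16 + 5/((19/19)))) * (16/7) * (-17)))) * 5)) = 5712/128557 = 0.04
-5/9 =-0.56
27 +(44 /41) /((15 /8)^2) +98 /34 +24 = 8497972 /156825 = 54.19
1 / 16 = 0.06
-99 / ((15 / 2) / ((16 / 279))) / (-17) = 352 / 7905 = 0.04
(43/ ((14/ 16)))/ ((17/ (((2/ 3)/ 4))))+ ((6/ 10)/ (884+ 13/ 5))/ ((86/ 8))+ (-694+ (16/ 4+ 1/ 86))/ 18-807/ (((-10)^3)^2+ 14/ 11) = -170005736857005949/ 4491370594282572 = -37.85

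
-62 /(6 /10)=-103.33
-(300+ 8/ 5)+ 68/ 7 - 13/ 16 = -163911/ 560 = -292.70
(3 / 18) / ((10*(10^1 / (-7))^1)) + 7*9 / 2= 18893 / 600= 31.49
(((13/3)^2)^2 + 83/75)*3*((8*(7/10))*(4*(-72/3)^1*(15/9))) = -641774336/675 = -950776.79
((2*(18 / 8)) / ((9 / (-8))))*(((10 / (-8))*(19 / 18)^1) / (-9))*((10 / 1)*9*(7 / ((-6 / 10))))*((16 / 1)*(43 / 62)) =5719000 / 837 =6832.74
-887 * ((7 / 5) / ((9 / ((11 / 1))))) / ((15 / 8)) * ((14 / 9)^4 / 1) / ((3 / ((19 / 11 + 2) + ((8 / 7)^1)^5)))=-2648000128 / 295245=-8968.82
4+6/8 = 19/4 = 4.75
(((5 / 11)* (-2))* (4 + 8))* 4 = -480 / 11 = -43.64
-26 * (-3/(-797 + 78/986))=-19227/196441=-0.10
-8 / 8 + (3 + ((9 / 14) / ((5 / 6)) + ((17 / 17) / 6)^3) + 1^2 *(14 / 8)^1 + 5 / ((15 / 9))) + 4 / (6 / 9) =102257 / 7560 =13.53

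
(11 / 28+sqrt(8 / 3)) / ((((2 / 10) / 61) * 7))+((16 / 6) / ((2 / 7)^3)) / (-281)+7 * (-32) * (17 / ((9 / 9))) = -626427187 / 165228+610 * sqrt(6) / 21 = -3720.14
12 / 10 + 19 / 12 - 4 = -73 / 60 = -1.22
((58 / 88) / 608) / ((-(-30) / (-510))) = -493 / 26752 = -0.02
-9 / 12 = -3 / 4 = -0.75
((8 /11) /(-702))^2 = 16 /14907321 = 0.00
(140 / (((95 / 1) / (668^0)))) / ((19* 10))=14 / 1805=0.01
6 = 6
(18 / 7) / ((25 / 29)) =522 / 175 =2.98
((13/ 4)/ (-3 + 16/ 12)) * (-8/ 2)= 39/ 5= 7.80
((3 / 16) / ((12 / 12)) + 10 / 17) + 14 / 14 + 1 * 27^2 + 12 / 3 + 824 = 423987 / 272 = 1558.78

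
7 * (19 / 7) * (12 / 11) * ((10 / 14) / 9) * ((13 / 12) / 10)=247 / 1386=0.18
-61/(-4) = 61/4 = 15.25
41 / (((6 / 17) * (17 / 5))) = 205 / 6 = 34.17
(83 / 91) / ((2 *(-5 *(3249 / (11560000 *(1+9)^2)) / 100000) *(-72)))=119935000000000 / 2660931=45072570.46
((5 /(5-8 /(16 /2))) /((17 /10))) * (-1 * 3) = -75 /34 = -2.21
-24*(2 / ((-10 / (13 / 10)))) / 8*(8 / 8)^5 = 39 / 50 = 0.78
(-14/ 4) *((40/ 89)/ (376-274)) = -0.02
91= 91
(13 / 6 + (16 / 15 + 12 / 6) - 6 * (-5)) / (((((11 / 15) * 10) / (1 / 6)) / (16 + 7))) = 24311 / 1320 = 18.42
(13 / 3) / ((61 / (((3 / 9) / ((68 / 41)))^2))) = 21853 / 7615728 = 0.00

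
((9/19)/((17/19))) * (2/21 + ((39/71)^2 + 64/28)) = 851973/599879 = 1.42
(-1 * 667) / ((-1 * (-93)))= -667 / 93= -7.17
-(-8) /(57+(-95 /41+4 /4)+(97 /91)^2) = 679042 /4822823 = 0.14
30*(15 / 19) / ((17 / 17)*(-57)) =-150 / 361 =-0.42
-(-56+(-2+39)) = 19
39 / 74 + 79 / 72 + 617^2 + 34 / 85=5070804443 / 13320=380691.02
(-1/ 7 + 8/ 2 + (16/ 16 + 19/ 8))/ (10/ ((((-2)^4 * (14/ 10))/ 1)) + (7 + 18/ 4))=135/ 223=0.61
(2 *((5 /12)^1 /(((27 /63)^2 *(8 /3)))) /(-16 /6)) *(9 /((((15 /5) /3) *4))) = -1.44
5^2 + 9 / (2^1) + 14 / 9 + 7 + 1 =703 / 18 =39.06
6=6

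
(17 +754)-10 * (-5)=821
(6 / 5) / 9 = 2 / 15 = 0.13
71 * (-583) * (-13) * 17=9147853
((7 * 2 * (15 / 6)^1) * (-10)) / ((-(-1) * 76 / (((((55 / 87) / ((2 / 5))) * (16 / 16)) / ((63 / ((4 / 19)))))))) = -6875 / 282663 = -0.02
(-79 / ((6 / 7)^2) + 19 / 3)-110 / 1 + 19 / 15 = -37787 / 180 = -209.93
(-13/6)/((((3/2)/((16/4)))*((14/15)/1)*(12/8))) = -260/63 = -4.13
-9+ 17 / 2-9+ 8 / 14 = -125 / 14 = -8.93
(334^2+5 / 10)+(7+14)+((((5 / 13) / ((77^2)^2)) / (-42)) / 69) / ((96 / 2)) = 7092878130905046475 / 63569071998432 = 111577.50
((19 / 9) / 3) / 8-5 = -1061 / 216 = -4.91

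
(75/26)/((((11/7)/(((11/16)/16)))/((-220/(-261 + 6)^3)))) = 77/73577088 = 0.00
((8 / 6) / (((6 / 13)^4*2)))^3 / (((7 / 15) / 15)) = 582452128062025 / 5714053632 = 101933.26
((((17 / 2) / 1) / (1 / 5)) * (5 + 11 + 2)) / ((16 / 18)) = 6885 / 8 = 860.62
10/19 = 0.53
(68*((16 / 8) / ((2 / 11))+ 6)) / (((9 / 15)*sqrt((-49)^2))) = 39.32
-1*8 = -8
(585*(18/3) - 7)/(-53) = -3503/53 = -66.09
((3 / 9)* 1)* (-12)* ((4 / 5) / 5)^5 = -4096 / 9765625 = -0.00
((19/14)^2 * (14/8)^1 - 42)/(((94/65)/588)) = -5928195/376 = -15766.48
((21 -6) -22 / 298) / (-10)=-1112 / 745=-1.49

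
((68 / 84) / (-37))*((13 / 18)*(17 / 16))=-3757 / 223776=-0.02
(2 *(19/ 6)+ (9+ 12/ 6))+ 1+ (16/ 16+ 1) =61/ 3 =20.33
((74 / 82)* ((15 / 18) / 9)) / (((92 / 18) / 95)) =17575 / 11316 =1.55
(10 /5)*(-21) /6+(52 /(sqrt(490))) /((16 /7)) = -7+13*sqrt(10) /40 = -5.97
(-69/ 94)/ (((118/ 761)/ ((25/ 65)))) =-262545/ 144196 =-1.82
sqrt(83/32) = sqrt(166)/8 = 1.61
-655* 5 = -3275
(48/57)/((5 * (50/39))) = 0.13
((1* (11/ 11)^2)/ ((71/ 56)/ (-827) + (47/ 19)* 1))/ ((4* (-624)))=-109991/ 678698280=-0.00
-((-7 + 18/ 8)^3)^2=-47045881/ 4096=-11485.81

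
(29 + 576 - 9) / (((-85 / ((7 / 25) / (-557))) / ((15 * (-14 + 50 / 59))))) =-9712416 / 13966775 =-0.70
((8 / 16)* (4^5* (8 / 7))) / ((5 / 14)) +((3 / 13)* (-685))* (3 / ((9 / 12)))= 65396 / 65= 1006.09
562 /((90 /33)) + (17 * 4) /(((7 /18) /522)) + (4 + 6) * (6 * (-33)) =9397657 /105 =89501.50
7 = 7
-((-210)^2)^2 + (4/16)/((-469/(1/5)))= -18242317800001/9380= -1944810000.00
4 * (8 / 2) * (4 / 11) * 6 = 384 / 11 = 34.91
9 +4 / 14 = 9.29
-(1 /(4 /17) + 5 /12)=-4.67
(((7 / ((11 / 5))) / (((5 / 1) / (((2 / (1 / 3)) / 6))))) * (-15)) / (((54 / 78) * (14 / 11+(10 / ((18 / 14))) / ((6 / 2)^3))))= -5265 / 596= -8.83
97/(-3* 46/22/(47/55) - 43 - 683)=-4559/34467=-0.13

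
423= 423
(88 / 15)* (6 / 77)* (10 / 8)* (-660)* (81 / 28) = -53460 / 49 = -1091.02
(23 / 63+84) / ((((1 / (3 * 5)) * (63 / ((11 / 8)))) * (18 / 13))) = 3800225 / 190512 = 19.95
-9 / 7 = -1.29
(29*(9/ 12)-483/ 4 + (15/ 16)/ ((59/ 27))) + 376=261893/ 944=277.43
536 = 536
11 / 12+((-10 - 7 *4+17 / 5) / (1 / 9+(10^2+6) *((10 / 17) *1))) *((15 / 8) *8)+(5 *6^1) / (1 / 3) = 9473803 / 114684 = 82.61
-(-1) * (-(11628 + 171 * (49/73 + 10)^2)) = -165735423/5329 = -31100.66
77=77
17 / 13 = 1.31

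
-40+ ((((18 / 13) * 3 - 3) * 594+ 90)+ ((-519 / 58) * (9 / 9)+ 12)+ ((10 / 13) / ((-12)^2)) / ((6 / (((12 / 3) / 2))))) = 60132493 / 81432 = 738.44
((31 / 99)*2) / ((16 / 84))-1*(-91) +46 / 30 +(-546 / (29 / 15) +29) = -1508161 / 9570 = -157.59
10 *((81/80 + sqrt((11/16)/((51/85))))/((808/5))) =405/6464 + 25 *sqrt(165)/4848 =0.13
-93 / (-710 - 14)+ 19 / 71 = 20359 / 51404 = 0.40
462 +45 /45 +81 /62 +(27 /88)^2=111485863 /240064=464.40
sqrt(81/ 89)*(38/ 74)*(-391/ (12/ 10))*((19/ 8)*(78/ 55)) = -16514667*sqrt(89)/ 289784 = -537.64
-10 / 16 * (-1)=5 / 8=0.62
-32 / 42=-16 / 21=-0.76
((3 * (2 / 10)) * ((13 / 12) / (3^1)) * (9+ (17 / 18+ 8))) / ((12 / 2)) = 4199 / 6480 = 0.65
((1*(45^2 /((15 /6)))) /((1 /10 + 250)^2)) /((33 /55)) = 135000 /6255001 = 0.02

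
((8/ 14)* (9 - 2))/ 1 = 4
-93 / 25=-3.72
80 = 80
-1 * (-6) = 6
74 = 74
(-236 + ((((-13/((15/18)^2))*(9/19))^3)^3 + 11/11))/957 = -417249249038915686076410851724777/1178024775598537445068359375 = -354193.95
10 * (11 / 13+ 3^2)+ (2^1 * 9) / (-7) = 8726 / 91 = 95.89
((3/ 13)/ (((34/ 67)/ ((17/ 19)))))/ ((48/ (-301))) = -20167/ 7904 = -2.55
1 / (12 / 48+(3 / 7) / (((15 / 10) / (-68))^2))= 84 / 74005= 0.00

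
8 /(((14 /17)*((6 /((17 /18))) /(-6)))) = -578 /63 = -9.17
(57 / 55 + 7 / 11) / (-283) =-0.01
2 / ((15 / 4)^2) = 32 / 225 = 0.14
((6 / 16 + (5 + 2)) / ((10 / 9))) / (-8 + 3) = -531 / 400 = -1.33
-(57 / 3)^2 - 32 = -393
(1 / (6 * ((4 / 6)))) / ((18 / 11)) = 11 / 72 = 0.15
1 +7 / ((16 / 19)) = 149 / 16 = 9.31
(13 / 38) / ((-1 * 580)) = -13 / 22040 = -0.00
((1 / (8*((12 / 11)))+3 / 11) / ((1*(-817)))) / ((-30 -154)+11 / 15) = 2045 / 790568416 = 0.00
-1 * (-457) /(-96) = -457 /96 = -4.76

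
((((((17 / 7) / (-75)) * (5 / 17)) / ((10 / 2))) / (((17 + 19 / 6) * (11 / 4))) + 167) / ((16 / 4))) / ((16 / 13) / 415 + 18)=41971445893 / 18098458840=2.32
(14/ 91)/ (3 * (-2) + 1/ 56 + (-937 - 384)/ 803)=-89936/ 4458753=-0.02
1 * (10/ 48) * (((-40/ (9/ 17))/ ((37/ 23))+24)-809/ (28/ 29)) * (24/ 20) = -8026657/ 37296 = -215.21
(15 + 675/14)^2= 3996.05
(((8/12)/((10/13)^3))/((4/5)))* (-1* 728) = -199927/150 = -1332.85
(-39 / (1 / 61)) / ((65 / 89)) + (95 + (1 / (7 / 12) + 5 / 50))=-3160.59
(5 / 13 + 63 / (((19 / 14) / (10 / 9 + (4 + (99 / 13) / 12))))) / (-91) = -131951 / 44954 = -2.94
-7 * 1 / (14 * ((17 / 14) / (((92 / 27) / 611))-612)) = 0.00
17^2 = 289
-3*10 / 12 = -5 / 2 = -2.50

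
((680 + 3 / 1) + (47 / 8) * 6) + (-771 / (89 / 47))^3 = -67496626.40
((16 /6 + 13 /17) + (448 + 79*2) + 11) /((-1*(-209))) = 31642 /10659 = 2.97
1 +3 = 4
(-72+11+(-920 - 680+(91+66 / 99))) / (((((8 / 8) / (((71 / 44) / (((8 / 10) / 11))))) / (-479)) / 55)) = 11007863075 / 12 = 917321922.92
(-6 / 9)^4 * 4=64 / 81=0.79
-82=-82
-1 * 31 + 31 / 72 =-2201 / 72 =-30.57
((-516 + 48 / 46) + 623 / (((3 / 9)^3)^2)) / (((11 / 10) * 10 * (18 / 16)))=9274664 / 253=36658.75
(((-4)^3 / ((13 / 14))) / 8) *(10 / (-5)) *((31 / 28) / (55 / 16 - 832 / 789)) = 3130752 / 391079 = 8.01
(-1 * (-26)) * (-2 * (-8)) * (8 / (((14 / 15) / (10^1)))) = 249600 / 7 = 35657.14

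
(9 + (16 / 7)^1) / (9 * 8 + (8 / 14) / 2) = 79 / 506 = 0.16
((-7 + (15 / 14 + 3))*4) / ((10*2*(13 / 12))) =-246 / 455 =-0.54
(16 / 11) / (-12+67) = 16 / 605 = 0.03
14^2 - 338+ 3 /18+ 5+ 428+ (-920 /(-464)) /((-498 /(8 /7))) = 9811581 /33698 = 291.16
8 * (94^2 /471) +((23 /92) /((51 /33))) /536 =150.08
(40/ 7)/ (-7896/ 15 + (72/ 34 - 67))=-0.01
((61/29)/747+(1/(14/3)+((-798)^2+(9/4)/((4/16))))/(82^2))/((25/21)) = 193139727551/2427700200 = 79.56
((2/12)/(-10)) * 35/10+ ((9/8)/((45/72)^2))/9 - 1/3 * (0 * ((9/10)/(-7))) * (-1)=157/600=0.26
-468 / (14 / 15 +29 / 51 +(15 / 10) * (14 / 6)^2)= -238680 / 4931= -48.40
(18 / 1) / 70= 9 / 35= 0.26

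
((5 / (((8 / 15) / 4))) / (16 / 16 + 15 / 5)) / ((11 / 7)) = 5.97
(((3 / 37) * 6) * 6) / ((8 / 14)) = 189 / 37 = 5.11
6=6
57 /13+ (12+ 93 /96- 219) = -83885 /416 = -201.65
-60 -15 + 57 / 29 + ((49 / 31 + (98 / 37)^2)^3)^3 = 3318523620271816975619275157867895165279521886416263 / 12950432589716158326244942292432672922302411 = 256248090.35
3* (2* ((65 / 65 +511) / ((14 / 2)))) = 3072 / 7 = 438.86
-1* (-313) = 313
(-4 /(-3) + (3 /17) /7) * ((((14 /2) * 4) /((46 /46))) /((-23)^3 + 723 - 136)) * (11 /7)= -1067 /206703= -0.01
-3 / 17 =-0.18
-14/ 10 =-7/ 5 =-1.40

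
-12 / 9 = -4 / 3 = -1.33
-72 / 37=-1.95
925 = 925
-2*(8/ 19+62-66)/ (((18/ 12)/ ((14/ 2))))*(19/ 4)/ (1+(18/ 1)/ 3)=68/ 3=22.67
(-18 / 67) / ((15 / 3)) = -18 / 335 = -0.05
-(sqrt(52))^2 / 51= -52 / 51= -1.02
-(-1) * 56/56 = 1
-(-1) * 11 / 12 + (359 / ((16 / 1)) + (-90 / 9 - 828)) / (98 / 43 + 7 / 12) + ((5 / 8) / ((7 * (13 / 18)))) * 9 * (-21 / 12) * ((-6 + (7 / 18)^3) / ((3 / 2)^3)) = -20946128927 / 74653488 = -280.58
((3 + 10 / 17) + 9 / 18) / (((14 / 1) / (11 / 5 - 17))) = -5143 / 1190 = -4.32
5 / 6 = 0.83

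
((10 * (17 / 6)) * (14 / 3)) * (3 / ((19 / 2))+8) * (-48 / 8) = -376040 / 57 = -6597.19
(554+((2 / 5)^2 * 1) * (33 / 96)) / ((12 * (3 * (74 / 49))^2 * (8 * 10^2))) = 88685737 / 31541760000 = 0.00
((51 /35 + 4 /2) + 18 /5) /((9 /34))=8398 /315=26.66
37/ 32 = 1.16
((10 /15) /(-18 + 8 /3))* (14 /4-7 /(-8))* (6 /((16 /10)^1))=-525 /736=-0.71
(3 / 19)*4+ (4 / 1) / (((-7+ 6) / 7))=-27.37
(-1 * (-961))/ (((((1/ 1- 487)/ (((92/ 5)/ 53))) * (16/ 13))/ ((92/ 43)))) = -6608797/ 5537970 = -1.19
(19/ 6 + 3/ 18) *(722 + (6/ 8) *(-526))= 3275/ 3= 1091.67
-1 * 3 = -3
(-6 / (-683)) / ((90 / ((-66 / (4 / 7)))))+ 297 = 2028433 / 6830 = 296.99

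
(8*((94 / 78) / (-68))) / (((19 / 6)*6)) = -94 / 12597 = -0.01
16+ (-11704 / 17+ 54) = -10514 / 17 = -618.47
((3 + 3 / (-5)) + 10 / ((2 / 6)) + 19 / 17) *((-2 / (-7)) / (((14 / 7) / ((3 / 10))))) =1221 / 850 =1.44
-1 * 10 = -10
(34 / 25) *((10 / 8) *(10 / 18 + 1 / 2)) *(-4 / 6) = -323 / 270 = -1.20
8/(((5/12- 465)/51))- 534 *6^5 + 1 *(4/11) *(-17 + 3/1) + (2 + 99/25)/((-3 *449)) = -343007239476529/82604775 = -4152389.97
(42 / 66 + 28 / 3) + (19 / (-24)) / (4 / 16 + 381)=1003241 / 100650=9.97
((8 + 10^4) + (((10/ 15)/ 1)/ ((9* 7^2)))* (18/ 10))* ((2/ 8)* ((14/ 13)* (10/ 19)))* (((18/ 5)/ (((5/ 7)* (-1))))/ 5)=-44135292/ 30875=-1429.48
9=9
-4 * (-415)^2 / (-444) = 172225 / 111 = 1551.58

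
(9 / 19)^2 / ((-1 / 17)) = -3.81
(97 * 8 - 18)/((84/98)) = 2653/3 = 884.33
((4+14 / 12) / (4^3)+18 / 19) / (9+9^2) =0.01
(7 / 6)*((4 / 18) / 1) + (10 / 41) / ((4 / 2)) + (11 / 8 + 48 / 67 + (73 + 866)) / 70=114846383 / 8306928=13.83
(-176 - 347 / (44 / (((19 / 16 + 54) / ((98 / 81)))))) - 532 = -73664817 / 68992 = -1067.73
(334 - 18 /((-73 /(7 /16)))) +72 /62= 6069713 /18104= 335.27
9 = 9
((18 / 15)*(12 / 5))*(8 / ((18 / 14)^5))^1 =1075648 / 164025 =6.56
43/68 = 0.63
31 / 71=0.44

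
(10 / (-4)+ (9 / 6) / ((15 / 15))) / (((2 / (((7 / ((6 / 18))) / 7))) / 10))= -15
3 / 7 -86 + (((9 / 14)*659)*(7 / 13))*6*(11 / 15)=417752 / 455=918.14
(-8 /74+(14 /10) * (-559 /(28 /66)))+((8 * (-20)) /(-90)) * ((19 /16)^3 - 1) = -87313317 /47360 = -1843.61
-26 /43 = -0.60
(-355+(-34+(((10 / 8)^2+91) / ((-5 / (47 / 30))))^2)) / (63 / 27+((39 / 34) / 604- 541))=-6685737250583 / 7964654160000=-0.84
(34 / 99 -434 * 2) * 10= -858980 / 99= -8676.57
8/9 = 0.89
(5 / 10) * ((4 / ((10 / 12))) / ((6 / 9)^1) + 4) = 28 / 5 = 5.60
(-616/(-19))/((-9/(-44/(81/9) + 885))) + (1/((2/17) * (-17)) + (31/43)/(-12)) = -839394049/264708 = -3171.02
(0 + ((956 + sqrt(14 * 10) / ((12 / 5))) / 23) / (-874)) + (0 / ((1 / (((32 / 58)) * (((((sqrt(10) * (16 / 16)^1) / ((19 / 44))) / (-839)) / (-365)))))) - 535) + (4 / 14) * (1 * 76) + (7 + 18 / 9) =-504.33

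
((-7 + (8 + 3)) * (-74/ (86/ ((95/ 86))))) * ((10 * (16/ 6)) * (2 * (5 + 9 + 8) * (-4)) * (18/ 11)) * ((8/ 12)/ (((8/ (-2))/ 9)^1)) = -80985600/ 1849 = -43799.68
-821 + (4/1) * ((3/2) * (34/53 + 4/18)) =-815.82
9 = 9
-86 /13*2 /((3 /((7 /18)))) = -602 /351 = -1.72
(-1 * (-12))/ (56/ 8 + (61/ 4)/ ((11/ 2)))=264/ 215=1.23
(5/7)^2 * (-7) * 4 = -100/7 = -14.29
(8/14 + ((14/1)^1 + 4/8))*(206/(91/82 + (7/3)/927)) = 4956036786/1775515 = 2791.32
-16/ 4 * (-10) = 40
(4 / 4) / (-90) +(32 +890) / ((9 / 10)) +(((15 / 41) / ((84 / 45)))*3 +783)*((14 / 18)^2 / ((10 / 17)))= 600329 / 328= 1830.27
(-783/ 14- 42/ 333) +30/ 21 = -12127/ 222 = -54.63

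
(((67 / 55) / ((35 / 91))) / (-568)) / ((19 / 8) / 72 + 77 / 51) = -0.00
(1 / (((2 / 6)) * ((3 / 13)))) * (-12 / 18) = -26 / 3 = -8.67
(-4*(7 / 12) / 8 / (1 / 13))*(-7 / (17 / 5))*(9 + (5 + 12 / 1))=41405 / 204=202.97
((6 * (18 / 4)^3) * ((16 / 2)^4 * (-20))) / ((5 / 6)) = -53747712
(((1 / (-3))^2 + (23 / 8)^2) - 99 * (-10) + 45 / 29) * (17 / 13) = 283947685 / 217152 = 1307.60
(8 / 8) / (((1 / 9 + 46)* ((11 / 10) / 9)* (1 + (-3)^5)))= -81 / 110473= -0.00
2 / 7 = 0.29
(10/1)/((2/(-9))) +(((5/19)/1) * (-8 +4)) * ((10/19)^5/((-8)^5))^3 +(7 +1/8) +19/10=-13927343940658076874070653391163/387139511901544874908508487680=-35.97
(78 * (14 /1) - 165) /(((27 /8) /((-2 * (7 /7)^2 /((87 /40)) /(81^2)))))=-65920 /1712421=-0.04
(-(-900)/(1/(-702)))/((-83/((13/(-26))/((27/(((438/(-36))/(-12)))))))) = -23725/166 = -142.92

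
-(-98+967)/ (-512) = 869/ 512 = 1.70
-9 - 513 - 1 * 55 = -577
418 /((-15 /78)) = -10868 /5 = -2173.60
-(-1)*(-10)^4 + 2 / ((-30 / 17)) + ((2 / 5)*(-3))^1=29993 / 3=9997.67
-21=-21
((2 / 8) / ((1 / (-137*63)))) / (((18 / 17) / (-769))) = 12537007 / 8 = 1567125.88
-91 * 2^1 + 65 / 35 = -1261 / 7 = -180.14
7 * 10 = 70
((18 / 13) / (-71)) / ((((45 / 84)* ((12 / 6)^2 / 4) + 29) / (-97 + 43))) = 27216 / 763321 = 0.04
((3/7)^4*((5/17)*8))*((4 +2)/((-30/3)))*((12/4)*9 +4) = -60264/40817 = -1.48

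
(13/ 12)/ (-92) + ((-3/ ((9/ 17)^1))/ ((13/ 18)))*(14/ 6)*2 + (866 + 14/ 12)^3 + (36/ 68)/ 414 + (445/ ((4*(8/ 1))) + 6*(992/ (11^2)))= 346518931574815951/ 531397152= 652090306.23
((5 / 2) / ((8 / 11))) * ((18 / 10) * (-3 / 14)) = -297 / 224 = -1.33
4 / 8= 0.50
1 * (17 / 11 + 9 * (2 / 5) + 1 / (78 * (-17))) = 375203 / 72930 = 5.14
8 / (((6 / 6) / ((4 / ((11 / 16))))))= 512 / 11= 46.55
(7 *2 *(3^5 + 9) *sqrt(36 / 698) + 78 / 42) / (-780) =-882 *sqrt(698) / 22685 - 1 / 420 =-1.03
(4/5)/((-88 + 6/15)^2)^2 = 125/9201030084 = 0.00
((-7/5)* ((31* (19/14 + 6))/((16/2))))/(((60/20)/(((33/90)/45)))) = -35123/324000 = -0.11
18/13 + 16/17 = 514/221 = 2.33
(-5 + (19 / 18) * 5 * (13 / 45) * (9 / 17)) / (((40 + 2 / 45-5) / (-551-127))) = 2174685 / 26809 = 81.12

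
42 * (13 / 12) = 45.50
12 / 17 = 0.71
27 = 27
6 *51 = 306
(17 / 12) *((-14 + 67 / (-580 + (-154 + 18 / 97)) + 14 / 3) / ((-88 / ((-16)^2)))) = 68426258 / 1761705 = 38.84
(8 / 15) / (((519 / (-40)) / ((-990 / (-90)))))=-704 / 1557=-0.45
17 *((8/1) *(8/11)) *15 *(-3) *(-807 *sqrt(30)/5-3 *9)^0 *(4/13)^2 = -783360/1859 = -421.39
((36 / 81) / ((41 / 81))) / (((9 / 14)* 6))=28 / 123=0.23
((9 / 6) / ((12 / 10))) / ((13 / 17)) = 1.63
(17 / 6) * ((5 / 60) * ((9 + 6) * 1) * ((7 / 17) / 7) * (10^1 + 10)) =4.17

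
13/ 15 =0.87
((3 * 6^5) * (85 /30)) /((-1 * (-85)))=3888 /5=777.60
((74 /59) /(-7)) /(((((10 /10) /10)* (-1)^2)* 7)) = -740 /2891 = -0.26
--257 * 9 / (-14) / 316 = -2313 / 4424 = -0.52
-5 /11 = -0.45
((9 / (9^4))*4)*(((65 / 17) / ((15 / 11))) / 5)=572 / 185895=0.00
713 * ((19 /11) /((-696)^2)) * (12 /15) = 13547 /6660720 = 0.00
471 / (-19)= -471 / 19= -24.79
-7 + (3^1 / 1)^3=20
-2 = -2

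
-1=-1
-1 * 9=-9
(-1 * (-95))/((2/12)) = 570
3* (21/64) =63/64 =0.98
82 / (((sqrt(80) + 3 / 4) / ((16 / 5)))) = -384 / 155 + 2048*sqrt(5) / 155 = 27.07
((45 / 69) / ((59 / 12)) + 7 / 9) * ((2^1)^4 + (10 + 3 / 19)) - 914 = -206564815 / 232047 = -890.19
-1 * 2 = -2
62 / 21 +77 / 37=3911 / 777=5.03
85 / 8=10.62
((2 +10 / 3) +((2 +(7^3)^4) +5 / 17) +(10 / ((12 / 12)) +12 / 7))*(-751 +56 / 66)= -11120260023165710 / 1071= -10383062579986.66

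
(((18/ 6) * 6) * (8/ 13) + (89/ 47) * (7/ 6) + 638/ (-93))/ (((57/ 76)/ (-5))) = -2434270/ 56823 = -42.84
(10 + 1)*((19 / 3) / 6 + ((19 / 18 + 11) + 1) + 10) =2387 / 9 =265.22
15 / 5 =3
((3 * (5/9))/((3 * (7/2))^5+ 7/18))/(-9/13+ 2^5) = 6240/14960107547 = 0.00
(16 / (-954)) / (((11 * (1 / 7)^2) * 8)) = -0.01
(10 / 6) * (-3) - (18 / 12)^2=-29 / 4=-7.25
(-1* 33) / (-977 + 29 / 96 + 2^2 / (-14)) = 22176 / 656533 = 0.03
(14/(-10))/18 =-7/90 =-0.08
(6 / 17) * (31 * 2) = 372 / 17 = 21.88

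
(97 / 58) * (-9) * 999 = -872127 / 58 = -15036.67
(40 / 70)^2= 16 / 49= 0.33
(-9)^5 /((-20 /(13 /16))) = 2398.87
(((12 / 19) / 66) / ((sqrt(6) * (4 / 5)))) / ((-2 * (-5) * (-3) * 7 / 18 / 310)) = -155 * sqrt(6) / 2926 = -0.13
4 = 4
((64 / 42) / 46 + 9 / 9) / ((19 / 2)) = 998 / 9177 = 0.11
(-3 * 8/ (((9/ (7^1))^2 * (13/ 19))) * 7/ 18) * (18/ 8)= -6517/ 351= -18.57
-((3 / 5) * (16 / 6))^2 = -64 / 25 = -2.56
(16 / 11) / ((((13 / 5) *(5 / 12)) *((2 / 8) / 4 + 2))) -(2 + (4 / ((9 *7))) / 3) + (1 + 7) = 1971026 / 297297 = 6.63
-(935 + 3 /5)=-4678 /5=-935.60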